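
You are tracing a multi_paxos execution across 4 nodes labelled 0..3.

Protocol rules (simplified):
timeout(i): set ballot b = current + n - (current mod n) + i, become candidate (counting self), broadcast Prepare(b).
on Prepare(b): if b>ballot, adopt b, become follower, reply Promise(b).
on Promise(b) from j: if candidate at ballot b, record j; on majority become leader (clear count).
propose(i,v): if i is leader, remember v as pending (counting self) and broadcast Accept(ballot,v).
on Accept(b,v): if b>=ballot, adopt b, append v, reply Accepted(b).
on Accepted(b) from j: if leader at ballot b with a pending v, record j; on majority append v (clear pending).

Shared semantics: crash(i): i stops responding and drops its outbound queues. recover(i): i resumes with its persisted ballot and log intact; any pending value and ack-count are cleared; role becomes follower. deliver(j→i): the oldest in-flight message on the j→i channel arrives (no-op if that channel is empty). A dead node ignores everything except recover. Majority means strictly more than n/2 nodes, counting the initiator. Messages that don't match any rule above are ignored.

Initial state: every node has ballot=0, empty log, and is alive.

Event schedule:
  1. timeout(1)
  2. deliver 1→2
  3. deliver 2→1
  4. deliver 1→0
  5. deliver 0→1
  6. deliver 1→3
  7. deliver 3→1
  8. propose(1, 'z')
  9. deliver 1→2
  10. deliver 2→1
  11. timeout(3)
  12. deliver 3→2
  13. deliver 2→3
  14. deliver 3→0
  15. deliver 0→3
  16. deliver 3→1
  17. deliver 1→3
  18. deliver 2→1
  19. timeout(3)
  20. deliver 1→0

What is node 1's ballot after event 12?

5

[1] timeout(1) → N1(cand b5 [-])
[2] deliver 1→2 → N2(foll b5 [-])
[3] deliver 2→1 → ∅
[4] deliver 1→0 → N0(foll b5 [-])
[5] deliver 0→1 → N1(lead b5 [-])
[6] deliver 1→3 → N3(foll b5 [-])
[7] deliver 3→1 → ∅
[8] propose(1,'z') → ∅
[9] deliver 1→2 → N2(foll b5 [z])
[10] deliver 2→1 → ∅
[11] timeout(3) → N3(cand b11 [-])
[12] deliver 3→2 → N2(foll b11 [z])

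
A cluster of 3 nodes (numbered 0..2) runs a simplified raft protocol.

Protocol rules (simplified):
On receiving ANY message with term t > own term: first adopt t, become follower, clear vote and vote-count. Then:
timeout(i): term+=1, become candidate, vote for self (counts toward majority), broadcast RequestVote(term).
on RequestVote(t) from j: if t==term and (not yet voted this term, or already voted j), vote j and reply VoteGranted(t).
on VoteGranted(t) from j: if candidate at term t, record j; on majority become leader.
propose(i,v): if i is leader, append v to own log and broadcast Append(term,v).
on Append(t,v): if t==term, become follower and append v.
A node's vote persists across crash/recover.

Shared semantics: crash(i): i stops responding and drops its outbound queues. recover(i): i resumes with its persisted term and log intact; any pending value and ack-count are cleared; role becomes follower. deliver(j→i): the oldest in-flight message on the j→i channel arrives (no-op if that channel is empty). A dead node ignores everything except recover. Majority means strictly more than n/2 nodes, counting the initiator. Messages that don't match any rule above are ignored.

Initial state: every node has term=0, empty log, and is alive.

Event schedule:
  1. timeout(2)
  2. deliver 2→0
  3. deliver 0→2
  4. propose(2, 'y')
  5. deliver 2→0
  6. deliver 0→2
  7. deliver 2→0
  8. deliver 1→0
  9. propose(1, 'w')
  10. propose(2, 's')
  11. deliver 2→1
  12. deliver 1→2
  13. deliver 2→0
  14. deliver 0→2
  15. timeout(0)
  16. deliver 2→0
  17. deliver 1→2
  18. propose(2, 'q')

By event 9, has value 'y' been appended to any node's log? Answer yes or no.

e1 timeout(2): 2[cand,t=1,-]
e2 deliver 2→0: 0[foll,t=1,-]
e3 deliver 0→2: 2[lead,t=1,-]
e4 propose(2,'y'): 2[lead,t=1,y]
e5 deliver 2→0: 0[foll,t=1,y]
e6 deliver 0→2: ·
e7 deliver 2→0: ·
e8 deliver 1→0: ·
e9 propose(1,'w'): ·

yes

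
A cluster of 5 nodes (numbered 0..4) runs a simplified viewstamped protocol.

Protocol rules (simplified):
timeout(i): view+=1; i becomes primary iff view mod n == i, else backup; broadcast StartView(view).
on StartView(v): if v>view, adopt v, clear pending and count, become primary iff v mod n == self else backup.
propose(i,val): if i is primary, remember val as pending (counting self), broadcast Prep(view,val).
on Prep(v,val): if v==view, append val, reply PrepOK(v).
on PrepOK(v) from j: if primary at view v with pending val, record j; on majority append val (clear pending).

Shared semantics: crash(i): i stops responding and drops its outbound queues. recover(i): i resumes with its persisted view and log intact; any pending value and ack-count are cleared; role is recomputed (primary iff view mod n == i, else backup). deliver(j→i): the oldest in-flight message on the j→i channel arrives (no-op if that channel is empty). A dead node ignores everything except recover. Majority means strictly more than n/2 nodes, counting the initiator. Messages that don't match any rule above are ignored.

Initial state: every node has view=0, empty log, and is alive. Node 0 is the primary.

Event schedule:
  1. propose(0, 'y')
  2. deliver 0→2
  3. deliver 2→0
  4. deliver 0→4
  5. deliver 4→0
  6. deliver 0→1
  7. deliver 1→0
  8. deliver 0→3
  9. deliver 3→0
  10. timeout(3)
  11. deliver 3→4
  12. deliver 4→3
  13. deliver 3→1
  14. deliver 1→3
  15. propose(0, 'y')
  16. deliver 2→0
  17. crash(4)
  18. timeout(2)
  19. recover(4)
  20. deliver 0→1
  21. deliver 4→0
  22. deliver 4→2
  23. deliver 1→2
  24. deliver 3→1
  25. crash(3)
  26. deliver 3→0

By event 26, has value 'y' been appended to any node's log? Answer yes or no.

e1 propose(0,'y'): ·
e2 deliver 0→2: 2[back,v=0,y]
e3 deliver 2→0: ·
e4 deliver 0→4: 4[back,v=0,y]
e5 deliver 4→0: 0[prim,v=0,y]
e6 deliver 0→1: 1[back,v=0,y]
e7 deliver 1→0: ·
e8 deliver 0→3: 3[back,v=0,y]
e9 deliver 3→0: ·
e10 timeout(3): 3[back,v=1,y]
e11 deliver 3→4: 4[back,v=1,y]
e12 deliver 4→3: ·
e13 deliver 3→1: 1[prim,v=1,y]
e14 deliver 1→3: ·
e15 propose(0,'y'): ·
e16 deliver 2→0: ·
e17 crash(4): 4[✗back,v=1,y]
e18 timeout(2): 2[back,v=1,y]
e19 recover(4): 4[back,v=1,y]
e20 deliver 0→1: ·
e21 deliver 4→0: ·
e22 deliver 4→2: ·
e23 deliver 1→2: ·
e24 deliver 3→1: ·
e25 crash(3): 3[✗back,v=1,y]
e26 deliver 3→0: ·

yes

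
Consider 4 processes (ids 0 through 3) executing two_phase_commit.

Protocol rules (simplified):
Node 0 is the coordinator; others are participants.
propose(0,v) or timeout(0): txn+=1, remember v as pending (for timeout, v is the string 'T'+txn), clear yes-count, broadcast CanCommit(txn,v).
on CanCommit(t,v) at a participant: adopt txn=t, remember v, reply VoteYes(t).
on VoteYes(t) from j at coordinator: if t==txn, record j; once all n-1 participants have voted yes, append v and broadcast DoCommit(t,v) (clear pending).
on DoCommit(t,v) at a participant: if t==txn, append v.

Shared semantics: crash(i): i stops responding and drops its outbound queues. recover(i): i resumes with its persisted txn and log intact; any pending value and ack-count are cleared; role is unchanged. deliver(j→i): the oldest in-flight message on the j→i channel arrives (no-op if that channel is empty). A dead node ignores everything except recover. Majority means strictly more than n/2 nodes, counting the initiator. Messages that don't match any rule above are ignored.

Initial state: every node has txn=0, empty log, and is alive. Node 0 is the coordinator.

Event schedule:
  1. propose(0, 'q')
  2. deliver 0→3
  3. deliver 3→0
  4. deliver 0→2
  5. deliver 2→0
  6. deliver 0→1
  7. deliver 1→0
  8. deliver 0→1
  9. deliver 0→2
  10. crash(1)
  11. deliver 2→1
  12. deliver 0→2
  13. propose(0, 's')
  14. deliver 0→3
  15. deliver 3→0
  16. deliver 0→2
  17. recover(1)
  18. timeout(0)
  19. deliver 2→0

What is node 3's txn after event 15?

1

[1] propose(0,'q') → N0(coor t1 [-])
[2] deliver 0→3 → N3(part t1 [-])
[3] deliver 3→0 → ∅
[4] deliver 0→2 → N2(part t1 [-])
[5] deliver 2→0 → ∅
[6] deliver 0→1 → N1(part t1 [-])
[7] deliver 1→0 → N0(coor t1 [q])
[8] deliver 0→1 → N1(part t1 [q])
[9] deliver 0→2 → N2(part t1 [q])
[10] crash(1) → N1(✗part t1 [q])
[11] deliver 2→1 → ∅
[12] deliver 0→2 → ∅
[13] propose(0,'s') → N0(coor t2 [q])
[14] deliver 0→3 → N3(part t1 [q])
[15] deliver 3→0 → ∅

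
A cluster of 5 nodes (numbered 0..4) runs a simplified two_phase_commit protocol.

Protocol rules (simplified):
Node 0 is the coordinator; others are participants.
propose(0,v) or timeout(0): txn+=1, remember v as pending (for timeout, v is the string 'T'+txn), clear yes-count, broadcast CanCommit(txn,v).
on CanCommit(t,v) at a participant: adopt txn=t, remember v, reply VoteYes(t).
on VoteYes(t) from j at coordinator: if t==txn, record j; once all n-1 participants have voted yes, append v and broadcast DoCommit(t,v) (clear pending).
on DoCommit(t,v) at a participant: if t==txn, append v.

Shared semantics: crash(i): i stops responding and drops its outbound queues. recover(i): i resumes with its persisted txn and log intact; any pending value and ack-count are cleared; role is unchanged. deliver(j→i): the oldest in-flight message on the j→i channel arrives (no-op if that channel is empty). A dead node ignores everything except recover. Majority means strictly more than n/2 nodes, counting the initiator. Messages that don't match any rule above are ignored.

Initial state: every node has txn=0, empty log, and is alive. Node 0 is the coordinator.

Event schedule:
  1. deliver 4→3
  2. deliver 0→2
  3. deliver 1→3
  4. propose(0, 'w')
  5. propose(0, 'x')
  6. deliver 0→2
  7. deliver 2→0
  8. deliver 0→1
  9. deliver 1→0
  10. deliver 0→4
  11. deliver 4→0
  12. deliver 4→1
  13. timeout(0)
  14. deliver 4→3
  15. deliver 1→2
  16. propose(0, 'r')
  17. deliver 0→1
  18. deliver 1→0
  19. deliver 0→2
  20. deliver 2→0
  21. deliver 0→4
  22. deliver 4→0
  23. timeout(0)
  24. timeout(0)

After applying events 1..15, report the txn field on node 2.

1

[1] deliver 4→3 → ∅
[2] deliver 0→2 → ∅
[3] deliver 1→3 → ∅
[4] propose(0,'w') → N0(coor t1 [-])
[5] propose(0,'x') → N0(coor t2 [-])
[6] deliver 0→2 → N2(part t1 [-])
[7] deliver 2→0 → ∅
[8] deliver 0→1 → N1(part t1 [-])
[9] deliver 1→0 → ∅
[10] deliver 0→4 → N4(part t1 [-])
[11] deliver 4→0 → ∅
[12] deliver 4→1 → ∅
[13] timeout(0) → N0(coor t3 [-])
[14] deliver 4→3 → ∅
[15] deliver 1→2 → ∅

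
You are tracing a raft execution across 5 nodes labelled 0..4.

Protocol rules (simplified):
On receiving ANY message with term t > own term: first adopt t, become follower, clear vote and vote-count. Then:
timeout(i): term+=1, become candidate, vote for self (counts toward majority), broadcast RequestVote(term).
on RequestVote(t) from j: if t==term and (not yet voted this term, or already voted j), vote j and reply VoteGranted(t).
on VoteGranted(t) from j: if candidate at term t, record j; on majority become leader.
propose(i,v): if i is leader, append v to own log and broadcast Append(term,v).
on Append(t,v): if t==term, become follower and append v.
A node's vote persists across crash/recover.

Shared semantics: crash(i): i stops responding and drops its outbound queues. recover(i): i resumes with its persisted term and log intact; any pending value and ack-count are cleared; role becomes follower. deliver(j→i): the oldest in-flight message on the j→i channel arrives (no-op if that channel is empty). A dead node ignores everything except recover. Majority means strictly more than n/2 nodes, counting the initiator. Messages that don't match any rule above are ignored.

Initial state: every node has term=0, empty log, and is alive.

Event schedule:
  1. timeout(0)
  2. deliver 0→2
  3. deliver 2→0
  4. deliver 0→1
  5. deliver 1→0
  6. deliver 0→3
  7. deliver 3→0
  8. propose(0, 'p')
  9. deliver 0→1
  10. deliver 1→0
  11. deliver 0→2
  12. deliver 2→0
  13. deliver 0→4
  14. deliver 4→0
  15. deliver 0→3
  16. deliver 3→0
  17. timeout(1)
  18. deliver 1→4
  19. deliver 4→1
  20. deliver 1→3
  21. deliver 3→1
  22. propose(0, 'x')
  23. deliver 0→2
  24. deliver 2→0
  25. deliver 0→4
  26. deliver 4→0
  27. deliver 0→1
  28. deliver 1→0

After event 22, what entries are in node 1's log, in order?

p

step 1 timeout(0): 0={cand,t=1,log=-}
step 2 deliver 0→2: 2={foll,t=1,log=-}
step 3 deliver 2→0: —
step 4 deliver 0→1: 1={foll,t=1,log=-}
step 5 deliver 1→0: 0={lead,t=1,log=-}
step 6 deliver 0→3: 3={foll,t=1,log=-}
step 7 deliver 3→0: —
step 8 propose(0,'p'): 0={lead,t=1,log=p}
step 9 deliver 0→1: 1={foll,t=1,log=p}
step 10 deliver 1→0: —
step 11 deliver 0→2: 2={foll,t=1,log=p}
step 12 deliver 2→0: —
step 13 deliver 0→4: 4={foll,t=1,log=-}
step 14 deliver 4→0: —
step 15 deliver 0→3: 3={foll,t=1,log=p}
step 16 deliver 3→0: —
step 17 timeout(1): 1={cand,t=2,log=p}
step 18 deliver 1→4: 4={foll,t=2,log=-}
step 19 deliver 4→1: —
step 20 deliver 1→3: 3={foll,t=2,log=p}
step 21 deliver 3→1: 1={lead,t=2,log=p}
step 22 propose(0,'x'): 0={lead,t=1,log=p,x}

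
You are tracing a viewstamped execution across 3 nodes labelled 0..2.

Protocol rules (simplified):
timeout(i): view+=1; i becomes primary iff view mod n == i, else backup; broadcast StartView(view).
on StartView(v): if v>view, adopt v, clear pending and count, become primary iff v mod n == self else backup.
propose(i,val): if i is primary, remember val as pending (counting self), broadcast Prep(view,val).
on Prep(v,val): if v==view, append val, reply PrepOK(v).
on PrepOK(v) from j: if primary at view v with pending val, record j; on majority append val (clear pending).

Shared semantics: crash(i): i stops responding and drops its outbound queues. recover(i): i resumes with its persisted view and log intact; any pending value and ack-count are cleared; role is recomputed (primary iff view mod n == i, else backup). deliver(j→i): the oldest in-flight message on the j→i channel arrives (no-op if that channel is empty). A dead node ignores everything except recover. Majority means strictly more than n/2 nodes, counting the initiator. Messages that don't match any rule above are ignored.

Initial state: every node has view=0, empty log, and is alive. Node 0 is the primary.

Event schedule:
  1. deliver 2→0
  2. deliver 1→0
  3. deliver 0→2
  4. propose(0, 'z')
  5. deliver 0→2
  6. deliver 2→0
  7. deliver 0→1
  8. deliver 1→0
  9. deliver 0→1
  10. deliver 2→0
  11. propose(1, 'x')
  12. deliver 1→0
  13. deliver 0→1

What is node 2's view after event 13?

0

step 1 deliver 2→0: —
step 2 deliver 1→0: —
step 3 deliver 0→2: —
step 4 propose(0,'z'): —
step 5 deliver 0→2: 2={back,v=0,log=z}
step 6 deliver 2→0: 0={prim,v=0,log=z}
step 7 deliver 0→1: 1={back,v=0,log=z}
step 8 deliver 1→0: —
step 9 deliver 0→1: —
step 10 deliver 2→0: —
step 11 propose(1,'x'): —
step 12 deliver 1→0: —
step 13 deliver 0→1: —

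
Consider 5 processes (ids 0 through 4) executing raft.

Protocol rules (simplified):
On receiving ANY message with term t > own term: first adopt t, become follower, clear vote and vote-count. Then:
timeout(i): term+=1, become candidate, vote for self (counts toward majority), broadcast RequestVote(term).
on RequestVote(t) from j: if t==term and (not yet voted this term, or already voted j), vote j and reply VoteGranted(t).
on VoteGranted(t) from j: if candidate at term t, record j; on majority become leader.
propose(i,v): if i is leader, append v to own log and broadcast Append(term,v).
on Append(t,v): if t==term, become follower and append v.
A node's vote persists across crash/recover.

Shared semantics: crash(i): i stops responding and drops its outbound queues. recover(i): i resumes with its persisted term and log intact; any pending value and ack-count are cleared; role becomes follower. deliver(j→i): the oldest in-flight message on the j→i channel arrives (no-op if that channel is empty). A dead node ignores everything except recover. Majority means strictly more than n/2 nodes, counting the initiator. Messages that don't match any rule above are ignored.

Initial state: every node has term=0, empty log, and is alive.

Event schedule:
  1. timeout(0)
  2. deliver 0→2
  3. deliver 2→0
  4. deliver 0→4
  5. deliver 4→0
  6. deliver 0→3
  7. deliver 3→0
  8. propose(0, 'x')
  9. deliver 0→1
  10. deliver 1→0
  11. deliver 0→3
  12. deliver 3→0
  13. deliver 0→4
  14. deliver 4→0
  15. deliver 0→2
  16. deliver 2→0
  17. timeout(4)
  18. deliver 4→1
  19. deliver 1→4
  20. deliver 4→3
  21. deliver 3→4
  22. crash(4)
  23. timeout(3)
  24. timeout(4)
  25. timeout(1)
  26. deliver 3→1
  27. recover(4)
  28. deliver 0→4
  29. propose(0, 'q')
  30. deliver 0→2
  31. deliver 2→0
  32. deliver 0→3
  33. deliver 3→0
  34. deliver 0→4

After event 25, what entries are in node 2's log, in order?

1. timeout(0):  <0:cand t1 ->
2. deliver 0→2:  <2:foll t1 ->
3. deliver 2→0:  nop
4. deliver 0→4:  <4:foll t1 ->
5. deliver 4→0:  <0:lead t1 ->
6. deliver 0→3:  <3:foll t1 ->
7. deliver 3→0:  nop
8. propose(0,'x'):  <0:lead t1 x>
9. deliver 0→1:  <1:foll t1 ->
10. deliver 1→0:  nop
11. deliver 0→3:  <3:foll t1 x>
12. deliver 3→0:  nop
13. deliver 0→4:  <4:foll t1 x>
14. deliver 4→0:  nop
15. deliver 0→2:  <2:foll t1 x>
16. deliver 2→0:  nop
17. timeout(4):  <4:cand t2 x>
18. deliver 4→1:  <1:foll t2 ->
19. deliver 1→4:  nop
20. deliver 4→3:  <3:foll t2 x>
21. deliver 3→4:  <4:lead t2 x>
22. crash(4):  <4:✗lead t2 x>
23. timeout(3):  <3:cand t3 x>
24. timeout(4):  nop
25. timeout(1):  <1:cand t3 ->

x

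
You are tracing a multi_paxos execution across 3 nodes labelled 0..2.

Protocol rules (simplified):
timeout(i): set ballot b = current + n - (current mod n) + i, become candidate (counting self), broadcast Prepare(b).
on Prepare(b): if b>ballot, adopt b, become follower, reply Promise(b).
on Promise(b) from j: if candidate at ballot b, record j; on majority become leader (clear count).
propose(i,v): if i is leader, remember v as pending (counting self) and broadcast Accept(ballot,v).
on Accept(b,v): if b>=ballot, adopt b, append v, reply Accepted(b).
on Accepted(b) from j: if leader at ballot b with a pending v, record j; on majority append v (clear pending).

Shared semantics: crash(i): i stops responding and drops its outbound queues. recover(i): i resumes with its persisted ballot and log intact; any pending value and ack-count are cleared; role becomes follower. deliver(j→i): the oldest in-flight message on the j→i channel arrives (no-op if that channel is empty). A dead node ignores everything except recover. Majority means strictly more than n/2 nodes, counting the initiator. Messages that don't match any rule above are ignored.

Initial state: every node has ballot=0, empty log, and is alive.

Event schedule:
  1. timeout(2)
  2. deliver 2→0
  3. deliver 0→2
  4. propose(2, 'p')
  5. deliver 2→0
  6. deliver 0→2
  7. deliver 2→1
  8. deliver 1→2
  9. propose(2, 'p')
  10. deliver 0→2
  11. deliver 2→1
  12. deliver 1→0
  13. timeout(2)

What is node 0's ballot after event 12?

5

after 1 — timeout(2): n2:cand/b5/[-]
after 2 — deliver 2→0: n0:foll/b5/[-]
after 3 — deliver 0→2: n2:lead/b5/[-]
after 4 — propose(2,'p'): ·
after 5 — deliver 2→0: n0:foll/b5/[p]
after 6 — deliver 0→2: n2:lead/b5/[p]
after 7 — deliver 2→1: n1:foll/b5/[-]
after 8 — deliver 1→2: ·
after 9 — propose(2,'p'): ·
after 10 — deliver 0→2: ·
after 11 — deliver 2→1: n1:foll/b5/[p]
after 12 — deliver 1→0: ·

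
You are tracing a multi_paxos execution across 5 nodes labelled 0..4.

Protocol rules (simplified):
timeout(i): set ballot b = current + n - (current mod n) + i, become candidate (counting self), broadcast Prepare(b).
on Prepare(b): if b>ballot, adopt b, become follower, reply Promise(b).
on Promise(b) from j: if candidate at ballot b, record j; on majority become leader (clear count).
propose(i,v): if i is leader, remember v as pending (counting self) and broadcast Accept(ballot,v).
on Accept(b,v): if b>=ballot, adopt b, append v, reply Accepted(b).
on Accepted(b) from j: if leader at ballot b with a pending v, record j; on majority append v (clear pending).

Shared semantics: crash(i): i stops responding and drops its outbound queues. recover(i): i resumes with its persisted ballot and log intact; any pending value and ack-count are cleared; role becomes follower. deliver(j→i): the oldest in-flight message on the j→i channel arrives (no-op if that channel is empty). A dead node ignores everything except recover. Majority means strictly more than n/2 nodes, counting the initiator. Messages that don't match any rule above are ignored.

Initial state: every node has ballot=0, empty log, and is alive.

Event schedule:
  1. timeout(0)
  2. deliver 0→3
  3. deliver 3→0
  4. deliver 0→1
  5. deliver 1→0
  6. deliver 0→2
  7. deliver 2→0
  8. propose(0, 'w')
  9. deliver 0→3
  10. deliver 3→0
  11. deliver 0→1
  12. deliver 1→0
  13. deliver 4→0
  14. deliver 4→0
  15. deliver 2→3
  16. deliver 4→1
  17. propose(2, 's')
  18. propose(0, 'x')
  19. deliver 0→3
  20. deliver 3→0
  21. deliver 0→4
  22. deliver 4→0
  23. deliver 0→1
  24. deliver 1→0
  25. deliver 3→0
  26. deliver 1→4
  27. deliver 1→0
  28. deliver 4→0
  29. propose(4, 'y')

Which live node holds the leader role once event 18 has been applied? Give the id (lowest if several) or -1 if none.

after 1 — timeout(0): n0:cand/b5/[-]
after 2 — deliver 0→3: n3:foll/b5/[-]
after 3 — deliver 3→0: ·
after 4 — deliver 0→1: n1:foll/b5/[-]
after 5 — deliver 1→0: n0:lead/b5/[-]
after 6 — deliver 0→2: n2:foll/b5/[-]
after 7 — deliver 2→0: ·
after 8 — propose(0,'w'): ·
after 9 — deliver 0→3: n3:foll/b5/[w]
after 10 — deliver 3→0: ·
after 11 — deliver 0→1: n1:foll/b5/[w]
after 12 — deliver 1→0: n0:lead/b5/[w]
after 13 — deliver 4→0: ·
after 14 — deliver 4→0: ·
after 15 — deliver 2→3: ·
after 16 — deliver 4→1: ·
after 17 — propose(2,'s'): ·
after 18 — propose(0,'x'): ·

0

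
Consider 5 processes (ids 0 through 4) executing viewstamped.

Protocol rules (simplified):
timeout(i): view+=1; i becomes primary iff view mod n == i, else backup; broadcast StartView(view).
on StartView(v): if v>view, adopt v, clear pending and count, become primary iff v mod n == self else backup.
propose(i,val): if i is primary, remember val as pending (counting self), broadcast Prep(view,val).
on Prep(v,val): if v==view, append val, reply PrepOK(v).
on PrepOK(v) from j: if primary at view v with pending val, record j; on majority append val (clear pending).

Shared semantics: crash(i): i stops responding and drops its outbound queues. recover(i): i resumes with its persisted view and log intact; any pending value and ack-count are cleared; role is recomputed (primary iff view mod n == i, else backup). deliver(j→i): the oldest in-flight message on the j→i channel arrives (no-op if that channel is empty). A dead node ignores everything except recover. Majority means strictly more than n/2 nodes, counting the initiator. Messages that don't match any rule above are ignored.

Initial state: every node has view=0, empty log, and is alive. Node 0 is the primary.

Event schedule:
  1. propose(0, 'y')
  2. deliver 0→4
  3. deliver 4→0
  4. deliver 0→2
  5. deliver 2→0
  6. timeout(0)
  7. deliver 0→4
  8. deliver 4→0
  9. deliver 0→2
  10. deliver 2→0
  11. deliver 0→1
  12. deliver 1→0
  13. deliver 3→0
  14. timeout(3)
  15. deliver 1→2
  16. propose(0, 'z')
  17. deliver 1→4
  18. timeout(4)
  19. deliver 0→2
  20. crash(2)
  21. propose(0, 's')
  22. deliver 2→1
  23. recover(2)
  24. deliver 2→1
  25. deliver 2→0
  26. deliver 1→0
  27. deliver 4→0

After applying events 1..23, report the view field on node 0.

1. propose(0,'y'):  nop
2. deliver 0→4:  <4:back v0 y>
3. deliver 4→0:  nop
4. deliver 0→2:  <2:back v0 y>
5. deliver 2→0:  <0:prim v0 y>
6. timeout(0):  <0:back v1 y>
7. deliver 0→4:  <4:back v1 y>
8. deliver 4→0:  nop
9. deliver 0→2:  <2:back v1 y>
10. deliver 2→0:  nop
11. deliver 0→1:  <1:back v0 y>
12. deliver 1→0:  nop
13. deliver 3→0:  nop
14. timeout(3):  <3:back v1 ->
15. deliver 1→2:  nop
16. propose(0,'z'):  nop
17. deliver 1→4:  nop
18. timeout(4):  <4:back v2 y>
19. deliver 0→2:  nop
20. crash(2):  <2:✗back v1 y>
21. propose(0,'s'):  nop
22. deliver 2→1:  nop
23. recover(2):  <2:back v1 y>

1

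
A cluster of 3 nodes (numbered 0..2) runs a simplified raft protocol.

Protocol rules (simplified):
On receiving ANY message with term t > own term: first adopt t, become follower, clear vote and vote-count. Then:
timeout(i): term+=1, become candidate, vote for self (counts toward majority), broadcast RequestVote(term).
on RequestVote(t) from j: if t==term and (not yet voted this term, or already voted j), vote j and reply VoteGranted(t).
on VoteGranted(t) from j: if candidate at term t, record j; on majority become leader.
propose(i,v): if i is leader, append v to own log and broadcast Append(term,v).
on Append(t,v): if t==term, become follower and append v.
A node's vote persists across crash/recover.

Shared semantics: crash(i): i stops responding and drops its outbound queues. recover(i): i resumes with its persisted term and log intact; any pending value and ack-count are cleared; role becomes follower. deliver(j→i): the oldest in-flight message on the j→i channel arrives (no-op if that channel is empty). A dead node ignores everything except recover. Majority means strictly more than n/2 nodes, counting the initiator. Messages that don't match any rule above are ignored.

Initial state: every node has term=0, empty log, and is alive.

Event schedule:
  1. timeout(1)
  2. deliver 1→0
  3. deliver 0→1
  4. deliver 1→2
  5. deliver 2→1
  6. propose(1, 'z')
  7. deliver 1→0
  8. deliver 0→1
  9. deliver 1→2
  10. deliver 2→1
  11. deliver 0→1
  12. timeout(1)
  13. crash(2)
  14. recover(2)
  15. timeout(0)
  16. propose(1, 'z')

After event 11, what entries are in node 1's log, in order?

1. timeout(1):  <1:cand t1 ->
2. deliver 1→0:  <0:foll t1 ->
3. deliver 0→1:  <1:lead t1 ->
4. deliver 1→2:  <2:foll t1 ->
5. deliver 2→1:  nop
6. propose(1,'z'):  <1:lead t1 z>
7. deliver 1→0:  <0:foll t1 z>
8. deliver 0→1:  nop
9. deliver 1→2:  <2:foll t1 z>
10. deliver 2→1:  nop
11. deliver 0→1:  nop

z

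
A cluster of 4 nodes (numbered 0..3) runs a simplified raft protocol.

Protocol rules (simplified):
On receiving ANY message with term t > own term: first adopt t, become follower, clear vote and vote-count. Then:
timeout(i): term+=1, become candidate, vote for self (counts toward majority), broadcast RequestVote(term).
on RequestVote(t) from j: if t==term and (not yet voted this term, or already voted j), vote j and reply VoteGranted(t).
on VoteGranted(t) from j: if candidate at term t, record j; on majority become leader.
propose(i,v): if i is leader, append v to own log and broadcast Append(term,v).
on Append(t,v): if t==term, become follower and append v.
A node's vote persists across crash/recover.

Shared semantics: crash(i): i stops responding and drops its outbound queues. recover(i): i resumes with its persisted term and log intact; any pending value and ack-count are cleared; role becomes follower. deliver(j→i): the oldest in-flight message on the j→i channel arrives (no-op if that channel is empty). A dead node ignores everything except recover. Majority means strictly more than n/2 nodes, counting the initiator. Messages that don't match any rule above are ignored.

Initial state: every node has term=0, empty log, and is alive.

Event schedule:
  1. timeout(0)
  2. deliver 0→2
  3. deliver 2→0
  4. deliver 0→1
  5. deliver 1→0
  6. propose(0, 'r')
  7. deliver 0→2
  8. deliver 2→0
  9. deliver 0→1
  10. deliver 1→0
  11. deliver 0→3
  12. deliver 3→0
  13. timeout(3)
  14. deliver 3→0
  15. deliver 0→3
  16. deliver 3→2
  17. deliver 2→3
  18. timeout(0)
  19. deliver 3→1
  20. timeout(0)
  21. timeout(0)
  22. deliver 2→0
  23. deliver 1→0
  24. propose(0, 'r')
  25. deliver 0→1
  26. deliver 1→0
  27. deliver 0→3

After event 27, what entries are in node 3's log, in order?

empty

1. timeout(0):  <0:cand t1 ->
2. deliver 0→2:  <2:foll t1 ->
3. deliver 2→0:  nop
4. deliver 0→1:  <1:foll t1 ->
5. deliver 1→0:  <0:lead t1 ->
6. propose(0,'r'):  <0:lead t1 r>
7. deliver 0→2:  <2:foll t1 r>
8. deliver 2→0:  nop
9. deliver 0→1:  <1:foll t1 r>
10. deliver 1→0:  nop
11. deliver 0→3:  <3:foll t1 ->
12. deliver 3→0:  nop
13. timeout(3):  <3:cand t2 ->
14. deliver 3→0:  <0:foll t2 r>
15. deliver 0→3:  nop
16. deliver 3→2:  <2:foll t2 r>
17. deliver 2→3:  nop
18. timeout(0):  <0:cand t3 r>
19. deliver 3→1:  <1:foll t2 r>
20. timeout(0):  <0:cand t4 r>
21. timeout(0):  <0:cand t5 r>
22. deliver 2→0:  nop
23. deliver 1→0:  nop
24. propose(0,'r'):  nop
25. deliver 0→1:  <1:foll t3 r>
26. deliver 1→0:  nop
27. deliver 0→3:  <3:lead t2 ->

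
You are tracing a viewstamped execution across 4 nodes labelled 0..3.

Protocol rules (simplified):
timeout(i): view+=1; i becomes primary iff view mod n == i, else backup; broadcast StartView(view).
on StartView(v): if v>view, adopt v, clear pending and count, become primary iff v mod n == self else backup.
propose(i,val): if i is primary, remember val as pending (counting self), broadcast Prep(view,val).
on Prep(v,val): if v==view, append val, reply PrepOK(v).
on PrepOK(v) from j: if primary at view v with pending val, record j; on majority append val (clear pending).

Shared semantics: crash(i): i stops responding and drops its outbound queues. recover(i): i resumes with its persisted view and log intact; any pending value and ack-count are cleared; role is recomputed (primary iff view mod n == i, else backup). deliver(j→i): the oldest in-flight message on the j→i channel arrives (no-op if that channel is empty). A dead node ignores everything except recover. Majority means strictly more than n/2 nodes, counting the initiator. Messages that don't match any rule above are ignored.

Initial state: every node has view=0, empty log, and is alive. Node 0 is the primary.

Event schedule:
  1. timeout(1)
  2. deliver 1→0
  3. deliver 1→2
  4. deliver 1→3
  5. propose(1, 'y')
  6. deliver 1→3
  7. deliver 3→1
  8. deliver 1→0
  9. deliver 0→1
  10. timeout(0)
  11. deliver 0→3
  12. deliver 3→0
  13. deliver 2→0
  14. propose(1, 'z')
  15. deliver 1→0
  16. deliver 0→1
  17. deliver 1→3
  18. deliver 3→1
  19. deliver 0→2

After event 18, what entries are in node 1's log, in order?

1. timeout(1):  <1:prim v1 ->
2. deliver 1→0:  <0:back v1 ->
3. deliver 1→2:  <2:back v1 ->
4. deliver 1→3:  <3:back v1 ->
5. propose(1,'y'):  nop
6. deliver 1→3:  <3:back v1 y>
7. deliver 3→1:  nop
8. deliver 1→0:  <0:back v1 y>
9. deliver 0→1:  <1:prim v1 y>
10. timeout(0):  <0:back v2 y>
11. deliver 0→3:  <3:back v2 y>
12. deliver 3→0:  nop
13. deliver 2→0:  nop
14. propose(1,'z'):  nop
15. deliver 1→0:  nop
16. deliver 0→1:  <1:back v2 y>
17. deliver 1→3:  nop
18. deliver 3→1:  nop

y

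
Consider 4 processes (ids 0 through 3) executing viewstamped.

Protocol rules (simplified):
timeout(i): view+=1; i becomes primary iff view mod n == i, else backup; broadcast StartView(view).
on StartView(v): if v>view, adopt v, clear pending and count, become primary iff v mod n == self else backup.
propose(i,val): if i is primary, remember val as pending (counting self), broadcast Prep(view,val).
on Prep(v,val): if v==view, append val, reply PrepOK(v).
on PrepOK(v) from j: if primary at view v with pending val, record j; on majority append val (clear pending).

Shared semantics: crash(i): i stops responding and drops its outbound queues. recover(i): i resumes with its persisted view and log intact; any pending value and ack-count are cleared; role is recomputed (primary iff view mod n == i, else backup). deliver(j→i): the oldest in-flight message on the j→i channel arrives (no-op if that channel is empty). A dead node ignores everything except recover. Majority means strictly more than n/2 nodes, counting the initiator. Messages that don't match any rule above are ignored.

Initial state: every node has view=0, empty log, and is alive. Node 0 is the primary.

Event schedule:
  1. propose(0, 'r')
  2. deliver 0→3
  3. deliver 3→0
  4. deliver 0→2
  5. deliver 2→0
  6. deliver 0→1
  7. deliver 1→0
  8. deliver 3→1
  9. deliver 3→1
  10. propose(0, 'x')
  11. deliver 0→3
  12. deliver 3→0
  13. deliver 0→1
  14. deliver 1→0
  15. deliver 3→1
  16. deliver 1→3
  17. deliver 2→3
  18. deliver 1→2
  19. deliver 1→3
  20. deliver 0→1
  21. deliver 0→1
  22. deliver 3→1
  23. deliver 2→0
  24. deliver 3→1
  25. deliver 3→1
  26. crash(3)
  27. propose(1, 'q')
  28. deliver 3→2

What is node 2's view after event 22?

0

step 1 propose(0,'r'): —
step 2 deliver 0→3: 3={back,v=0,log=r}
step 3 deliver 3→0: —
step 4 deliver 0→2: 2={back,v=0,log=r}
step 5 deliver 2→0: 0={prim,v=0,log=r}
step 6 deliver 0→1: 1={back,v=0,log=r}
step 7 deliver 1→0: —
step 8 deliver 3→1: —
step 9 deliver 3→1: —
step 10 propose(0,'x'): —
step 11 deliver 0→3: 3={back,v=0,log=r,x}
step 12 deliver 3→0: —
step 13 deliver 0→1: 1={back,v=0,log=r,x}
step 14 deliver 1→0: 0={prim,v=0,log=r,x}
step 15 deliver 3→1: —
step 16 deliver 1→3: —
step 17 deliver 2→3: —
step 18 deliver 1→2: —
step 19 deliver 1→3: —
step 20 deliver 0→1: —
step 21 deliver 0→1: —
step 22 deliver 3→1: —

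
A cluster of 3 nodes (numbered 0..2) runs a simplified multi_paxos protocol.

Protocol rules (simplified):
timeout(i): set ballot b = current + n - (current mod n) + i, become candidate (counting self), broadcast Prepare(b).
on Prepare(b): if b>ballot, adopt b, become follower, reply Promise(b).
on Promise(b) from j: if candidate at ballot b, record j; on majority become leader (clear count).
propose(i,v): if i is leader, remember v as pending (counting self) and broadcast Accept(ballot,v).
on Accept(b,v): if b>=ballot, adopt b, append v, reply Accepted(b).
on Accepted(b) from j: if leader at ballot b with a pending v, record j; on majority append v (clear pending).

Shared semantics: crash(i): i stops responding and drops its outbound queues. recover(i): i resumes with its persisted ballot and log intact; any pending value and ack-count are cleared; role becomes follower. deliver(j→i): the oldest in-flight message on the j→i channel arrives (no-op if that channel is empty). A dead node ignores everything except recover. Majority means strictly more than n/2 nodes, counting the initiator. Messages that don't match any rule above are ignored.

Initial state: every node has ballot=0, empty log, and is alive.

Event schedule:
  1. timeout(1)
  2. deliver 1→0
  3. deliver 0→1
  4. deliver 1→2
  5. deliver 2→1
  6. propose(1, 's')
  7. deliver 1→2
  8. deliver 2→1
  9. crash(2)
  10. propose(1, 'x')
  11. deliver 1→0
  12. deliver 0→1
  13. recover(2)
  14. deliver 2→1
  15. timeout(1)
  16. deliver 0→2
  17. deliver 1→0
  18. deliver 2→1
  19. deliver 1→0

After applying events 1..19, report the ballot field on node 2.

4

[1] timeout(1) → N1(cand b4 [-])
[2] deliver 1→0 → N0(foll b4 [-])
[3] deliver 0→1 → N1(lead b4 [-])
[4] deliver 1→2 → N2(foll b4 [-])
[5] deliver 2→1 → ∅
[6] propose(1,'s') → ∅
[7] deliver 1→2 → N2(foll b4 [s])
[8] deliver 2→1 → N1(lead b4 [s])
[9] crash(2) → N2(✗foll b4 [s])
[10] propose(1,'x') → ∅
[11] deliver 1→0 → N0(foll b4 [s])
[12] deliver 0→1 → N1(lead b4 [s,x])
[13] recover(2) → N2(foll b4 [s])
[14] deliver 2→1 → ∅
[15] timeout(1) → N1(cand b7 [s,x])
[16] deliver 0→2 → ∅
[17] deliver 1→0 → N0(foll b4 [s,x])
[18] deliver 2→1 → ∅
[19] deliver 1→0 → N0(foll b7 [s,x])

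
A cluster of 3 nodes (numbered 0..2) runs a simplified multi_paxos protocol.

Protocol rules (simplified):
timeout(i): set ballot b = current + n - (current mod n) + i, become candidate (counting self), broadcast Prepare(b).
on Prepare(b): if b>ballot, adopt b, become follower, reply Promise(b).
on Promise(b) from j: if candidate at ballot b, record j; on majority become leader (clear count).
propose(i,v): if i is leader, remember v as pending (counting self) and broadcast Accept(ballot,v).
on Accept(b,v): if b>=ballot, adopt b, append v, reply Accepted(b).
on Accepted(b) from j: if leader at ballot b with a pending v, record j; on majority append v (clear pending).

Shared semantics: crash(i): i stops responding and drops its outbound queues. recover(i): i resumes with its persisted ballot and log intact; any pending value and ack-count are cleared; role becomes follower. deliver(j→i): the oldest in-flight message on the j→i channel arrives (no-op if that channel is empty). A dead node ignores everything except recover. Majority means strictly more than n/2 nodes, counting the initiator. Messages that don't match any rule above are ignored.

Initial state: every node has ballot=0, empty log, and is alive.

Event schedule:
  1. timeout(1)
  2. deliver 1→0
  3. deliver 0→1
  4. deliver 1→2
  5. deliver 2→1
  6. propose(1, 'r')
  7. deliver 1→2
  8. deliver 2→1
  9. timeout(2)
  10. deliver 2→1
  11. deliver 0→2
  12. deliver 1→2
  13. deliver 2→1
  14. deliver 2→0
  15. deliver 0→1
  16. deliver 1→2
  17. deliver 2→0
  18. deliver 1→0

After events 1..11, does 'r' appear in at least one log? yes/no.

yes

[1] timeout(1) → N1(cand b4 [-])
[2] deliver 1→0 → N0(foll b4 [-])
[3] deliver 0→1 → N1(lead b4 [-])
[4] deliver 1→2 → N2(foll b4 [-])
[5] deliver 2→1 → ∅
[6] propose(1,'r') → ∅
[7] deliver 1→2 → N2(foll b4 [r])
[8] deliver 2→1 → N1(lead b4 [r])
[9] timeout(2) → N2(cand b8 [r])
[10] deliver 2→1 → N1(foll b8 [r])
[11] deliver 0→2 → ∅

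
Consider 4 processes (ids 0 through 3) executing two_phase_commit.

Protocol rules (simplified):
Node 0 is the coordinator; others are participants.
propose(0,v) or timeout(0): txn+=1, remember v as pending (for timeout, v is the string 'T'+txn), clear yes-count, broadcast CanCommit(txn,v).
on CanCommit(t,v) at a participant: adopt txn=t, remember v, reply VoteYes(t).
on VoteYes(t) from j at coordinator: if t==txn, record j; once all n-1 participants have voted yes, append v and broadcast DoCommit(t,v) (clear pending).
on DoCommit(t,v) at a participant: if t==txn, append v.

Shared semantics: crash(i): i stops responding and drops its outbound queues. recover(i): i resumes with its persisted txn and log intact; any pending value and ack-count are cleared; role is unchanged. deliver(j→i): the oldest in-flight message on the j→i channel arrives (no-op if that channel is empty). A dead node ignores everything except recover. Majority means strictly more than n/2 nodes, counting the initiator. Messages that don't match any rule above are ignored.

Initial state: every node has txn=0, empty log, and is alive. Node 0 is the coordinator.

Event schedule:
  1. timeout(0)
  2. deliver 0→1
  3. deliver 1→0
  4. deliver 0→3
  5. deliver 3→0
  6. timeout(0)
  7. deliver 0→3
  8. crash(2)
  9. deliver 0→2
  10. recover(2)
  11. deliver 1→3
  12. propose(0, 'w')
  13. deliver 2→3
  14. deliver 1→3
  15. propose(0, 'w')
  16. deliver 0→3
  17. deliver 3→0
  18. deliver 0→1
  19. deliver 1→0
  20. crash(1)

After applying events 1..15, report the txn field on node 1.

e1 timeout(0): 0[coor,t=1,-]
e2 deliver 0→1: 1[part,t=1,-]
e3 deliver 1→0: ·
e4 deliver 0→3: 3[part,t=1,-]
e5 deliver 3→0: ·
e6 timeout(0): 0[coor,t=2,-]
e7 deliver 0→3: 3[part,t=2,-]
e8 crash(2): 2[✗part,t=0,-]
e9 deliver 0→2: ·
e10 recover(2): 2[part,t=0,-]
e11 deliver 1→3: ·
e12 propose(0,'w'): 0[coor,t=3,-]
e13 deliver 2→3: ·
e14 deliver 1→3: ·
e15 propose(0,'w'): 0[coor,t=4,-]

1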